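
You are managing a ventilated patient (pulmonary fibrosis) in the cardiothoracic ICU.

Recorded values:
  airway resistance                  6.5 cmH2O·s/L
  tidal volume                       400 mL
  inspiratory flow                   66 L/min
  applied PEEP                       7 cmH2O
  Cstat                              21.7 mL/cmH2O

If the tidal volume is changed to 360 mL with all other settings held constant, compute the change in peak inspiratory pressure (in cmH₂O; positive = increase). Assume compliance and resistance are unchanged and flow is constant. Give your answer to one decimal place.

-1.8

PIP = Vt/C + R·V̇ + PEEP (constant-flow equation of motion).
Only the elastic term changes: ΔPIP = ΔVt / C = (360 − 400) / 21.7 = -1.843 cmH2O.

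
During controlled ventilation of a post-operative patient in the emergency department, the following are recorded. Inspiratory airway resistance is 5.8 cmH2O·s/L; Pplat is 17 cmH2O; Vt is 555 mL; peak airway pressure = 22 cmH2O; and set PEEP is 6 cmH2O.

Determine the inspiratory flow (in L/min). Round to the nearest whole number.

flow = (PIP − Pplat) / Raw = (22 − 17) / 5.8 = 0.8621 L/s × 60 = 51.726 L/min.

52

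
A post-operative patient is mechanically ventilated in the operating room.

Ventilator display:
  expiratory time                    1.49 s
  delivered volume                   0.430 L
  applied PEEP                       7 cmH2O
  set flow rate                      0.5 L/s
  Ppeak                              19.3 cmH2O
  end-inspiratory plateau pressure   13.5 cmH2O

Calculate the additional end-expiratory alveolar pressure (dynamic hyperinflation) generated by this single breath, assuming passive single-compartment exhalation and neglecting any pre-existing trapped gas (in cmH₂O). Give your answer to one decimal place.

R = (PIP − Pplat)/V̇ = (19.3 − 13.5) / 0.5 = 5.8/0.5 = 11.6 cmH2O·s/L.
C = Vt/(Pplat − PEEP) = 430.0 / (13.5 − 7) = 430.0/6.5 = 66.154 mL/cmH2O.
τ = R × C = 11.6 × 0.06615 L/cmH2O = 0.7673 s.
Fraction remaining = e^(−Te/τ) = e^(−1.49/0.7673) = 0.1434; trapped volume = 430.0 × 0.1434 = 61.662 mL.
Additional alveolar pressure from trapping ≈ V_trapped / C = 61.662 / 66.154 = 0.9321 cmH2O.

0.9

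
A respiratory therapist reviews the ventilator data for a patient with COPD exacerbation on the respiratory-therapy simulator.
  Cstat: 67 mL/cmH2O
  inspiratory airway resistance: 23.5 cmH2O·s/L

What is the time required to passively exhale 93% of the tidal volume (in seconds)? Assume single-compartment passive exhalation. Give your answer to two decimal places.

τ = R × C = 23.5 × 67 mL/cmH2O = 23.5 × 0.067 L/cmH2O = 1.575 s.
Exhaled fraction f = 1 − e^(−t/τ) → t = −τ·ln(1 − f) = −1.575·ln(0.07) = 4.188 s.

4.19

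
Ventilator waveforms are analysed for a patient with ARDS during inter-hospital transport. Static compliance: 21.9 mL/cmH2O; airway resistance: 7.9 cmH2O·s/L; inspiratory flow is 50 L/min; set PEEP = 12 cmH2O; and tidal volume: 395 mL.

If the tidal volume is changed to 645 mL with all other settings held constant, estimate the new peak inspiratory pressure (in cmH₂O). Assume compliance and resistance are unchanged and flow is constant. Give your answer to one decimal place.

48.0

Flow: 50 L/min ÷ 60 = 0.8333 L/s.
PIP = Vt/C + R·V̇ + PEEP (constant-flow equation of motion).
Only the elastic term changes: ΔPIP = ΔVt / C = (645 − 395) / 21.9 = 11.416 cmH2O.
Original PIP = 395/21.9 + 7.9×0.8333 + 12 = 36.62 cmH2O; new PIP = 36.62 + (11.416) = 48.036 cmH2O.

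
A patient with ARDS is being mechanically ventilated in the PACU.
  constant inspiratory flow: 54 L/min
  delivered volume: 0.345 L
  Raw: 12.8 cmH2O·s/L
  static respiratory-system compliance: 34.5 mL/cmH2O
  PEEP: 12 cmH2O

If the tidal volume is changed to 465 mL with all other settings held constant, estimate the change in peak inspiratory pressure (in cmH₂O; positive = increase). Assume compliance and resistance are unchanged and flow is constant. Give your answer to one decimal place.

3.5

PIP = Vt/C + R·V̇ + PEEP (constant-flow equation of motion).
Only the elastic term changes: ΔPIP = ΔVt / C = (465 − 345) / 34.5 = 3.478 cmH2O.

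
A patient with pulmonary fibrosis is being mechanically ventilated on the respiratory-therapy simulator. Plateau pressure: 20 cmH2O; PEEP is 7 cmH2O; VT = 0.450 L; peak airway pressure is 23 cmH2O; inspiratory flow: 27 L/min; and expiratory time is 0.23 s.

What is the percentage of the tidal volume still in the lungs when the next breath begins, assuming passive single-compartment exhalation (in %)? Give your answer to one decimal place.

Flow: 27 L/min ÷ 60 = 0.45 L/s.
R = (PIP − Pplat)/V̇ = (23 − 20) / 0.45 = 3.0/0.45 = 6.667 cmH2O·s/L.
C = Vt/(Pplat − PEEP) = 450.0 / (20 − 7) = 450.0/13.0 = 34.615 mL/cmH2O.
τ = R × C = 6.667 × 0.03462 L/cmH2O = 0.2308 s.
Fraction remaining at end-expiration = e^(−Te/τ) = e^(−0.23/0.2308) = 0.3692 → 36.92%.

36.9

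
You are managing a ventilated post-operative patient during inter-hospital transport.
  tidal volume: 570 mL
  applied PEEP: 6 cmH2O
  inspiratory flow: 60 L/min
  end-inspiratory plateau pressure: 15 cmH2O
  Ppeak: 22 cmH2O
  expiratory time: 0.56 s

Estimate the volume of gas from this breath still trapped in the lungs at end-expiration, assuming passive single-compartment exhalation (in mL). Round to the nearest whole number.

161

Flow: 60 L/min ÷ 60 = 1 L/s.
R = (PIP − Pplat)/V̇ = (22 − 15) / 1 = 7.0/1 = 7.0 cmH2O·s/L.
C = Vt/(Pplat − PEEP) = 570.0 / (15 − 6) = 570.0/9.0 = 63.333 mL/cmH2O.
τ = R × C = 7.0 × 0.06333 L/cmH2O = 0.4433 s.
Fraction remaining = e^(−Te/τ) = e^(−0.56/0.4433) = 0.2827.
Trapped volume = 570.0 × 0.2827 = 161.14 mL.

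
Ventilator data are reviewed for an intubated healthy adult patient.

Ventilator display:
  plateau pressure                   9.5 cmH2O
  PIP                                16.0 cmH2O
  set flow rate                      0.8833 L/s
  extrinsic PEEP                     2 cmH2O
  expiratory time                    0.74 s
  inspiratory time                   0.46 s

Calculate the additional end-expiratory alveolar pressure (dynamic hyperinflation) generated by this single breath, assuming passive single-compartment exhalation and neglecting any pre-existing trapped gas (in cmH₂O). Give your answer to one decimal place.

1.2

Vt = flow × Ti = 0.8833 L/s × 0.46 s × 1000 mL/L = 406.32 mL.
R = (PIP − Pplat)/V̇ = (16.0 − 9.5) / 0.8833 = 6.5/0.8833 = 7.359 cmH2O·s/L.
C = Vt/(Pplat − PEEP) = 406.32 / (9.5 − 2) = 406.32/7.5 = 54.176 mL/cmH2O.
τ = R × C = 7.359 × 0.05418 L/cmH2O = 0.3987 s.
Fraction remaining = e^(−Te/τ) = e^(−0.74/0.3987) = 0.1563; trapped volume = 406.32 × 0.1563 = 63.508 mL.
Additional alveolar pressure from trapping ≈ V_trapped / C = 63.508 / 54.176 = 1.172 cmH2O.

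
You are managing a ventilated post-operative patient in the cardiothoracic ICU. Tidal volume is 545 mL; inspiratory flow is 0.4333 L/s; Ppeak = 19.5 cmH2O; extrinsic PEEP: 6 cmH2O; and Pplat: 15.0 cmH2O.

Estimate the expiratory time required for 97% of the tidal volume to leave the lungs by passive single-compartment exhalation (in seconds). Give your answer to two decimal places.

2.21

R = (PIP − Pplat)/V̇ = (19.5 − 15.0) / 0.4333 = 4.5/0.4333 = 10.385 cmH2O·s/L.
C = Vt/(Pplat − PEEP) = 545.0 / (15.0 − 6) = 545.0/9.0 = 60.556 mL/cmH2O.
τ = R × C = 10.385 × 0.06056 L/cmH2O = 0.6289 s.
t = −τ·ln(1 − 0.97) = −0.6289·ln(0.03) = 2.205 s.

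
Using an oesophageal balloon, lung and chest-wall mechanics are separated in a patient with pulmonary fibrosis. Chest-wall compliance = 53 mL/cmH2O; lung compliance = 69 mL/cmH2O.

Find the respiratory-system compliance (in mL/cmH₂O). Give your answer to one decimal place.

Lung and chest wall are elastances in series: 1/Crs = 1/CL + 1/Ccw.
1/Crs = 1/69 + 1/53 = 0.03336.
Crs = 29.976 mL/cmH2O.

30.0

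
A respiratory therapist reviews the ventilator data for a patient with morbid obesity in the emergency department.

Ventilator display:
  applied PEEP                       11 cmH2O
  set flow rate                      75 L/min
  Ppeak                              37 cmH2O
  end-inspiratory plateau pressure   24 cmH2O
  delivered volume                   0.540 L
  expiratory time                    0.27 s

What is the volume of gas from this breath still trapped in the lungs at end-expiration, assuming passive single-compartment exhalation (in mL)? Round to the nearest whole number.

Flow: 75 L/min ÷ 60 = 1.25 L/s.
R = (PIP − Pplat)/V̇ = (37 − 24) / 1.25 = 13.0/1.25 = 10.4 cmH2O·s/L.
C = Vt/(Pplat − PEEP) = 540.0 / (24 − 11) = 540.0/13.0 = 41.538 mL/cmH2O.
τ = R × C = 10.4 × 0.04154 L/cmH2O = 0.432 s.
Fraction remaining = e^(−Te/τ) = e^(−0.27/0.432) = 0.5353.
Trapped volume = 540.0 × 0.5353 = 289.06 mL.

289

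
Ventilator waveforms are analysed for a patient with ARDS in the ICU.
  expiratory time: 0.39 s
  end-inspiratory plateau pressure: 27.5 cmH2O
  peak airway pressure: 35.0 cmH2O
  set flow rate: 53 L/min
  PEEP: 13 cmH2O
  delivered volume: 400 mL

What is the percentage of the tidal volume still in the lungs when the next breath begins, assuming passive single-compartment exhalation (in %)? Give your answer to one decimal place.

Flow: 53 L/min ÷ 60 = 0.8833 L/s.
R = (PIP − Pplat)/V̇ = (35.0 − 27.5) / 0.8833 = 7.5/0.8833 = 8.491 cmH2O·s/L.
C = Vt/(Pplat − PEEP) = 400.0 / (27.5 − 13) = 400.0/14.5 = 27.586 mL/cmH2O.
τ = R × C = 8.491 × 0.02759 L/cmH2O = 0.2343 s.
Fraction remaining at end-expiration = e^(−Te/τ) = e^(−0.39/0.2343) = 0.1893 → 18.93%.

18.9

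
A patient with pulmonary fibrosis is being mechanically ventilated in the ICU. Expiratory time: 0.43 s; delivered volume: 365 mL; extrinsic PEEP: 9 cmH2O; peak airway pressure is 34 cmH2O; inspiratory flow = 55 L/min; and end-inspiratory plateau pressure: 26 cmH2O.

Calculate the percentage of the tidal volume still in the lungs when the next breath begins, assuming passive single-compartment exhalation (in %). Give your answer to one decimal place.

Flow: 55 L/min ÷ 60 = 0.9167 L/s.
R = (PIP − Pplat)/V̇ = (34 − 26) / 0.9167 = 8.0/0.9167 = 8.727 cmH2O·s/L.
C = Vt/(Pplat − PEEP) = 365.0 / (26 − 9) = 365.0/17.0 = 21.471 mL/cmH2O.
τ = R × C = 8.727 × 0.02147 L/cmH2O = 0.1874 s.
Fraction remaining at end-expiration = e^(−Te/τ) = e^(−0.43/0.1874) = 0.1008 → 10.08%.

10.1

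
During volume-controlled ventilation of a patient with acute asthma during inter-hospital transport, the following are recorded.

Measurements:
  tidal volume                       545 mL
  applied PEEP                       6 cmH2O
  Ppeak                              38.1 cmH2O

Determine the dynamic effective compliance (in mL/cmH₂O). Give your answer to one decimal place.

17.0

Dynamic compliance = Vt / (PIP − PEEP) = 545 / (38.1 − 6) = 545 / 32.1 = 16.978 mL/cmH2O.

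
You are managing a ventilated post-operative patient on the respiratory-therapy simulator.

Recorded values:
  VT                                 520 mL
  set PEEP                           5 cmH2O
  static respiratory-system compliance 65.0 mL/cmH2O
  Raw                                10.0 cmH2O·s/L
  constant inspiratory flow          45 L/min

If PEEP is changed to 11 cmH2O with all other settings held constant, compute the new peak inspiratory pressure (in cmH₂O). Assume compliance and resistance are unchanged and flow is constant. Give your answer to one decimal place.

26.5

Flow: 45 L/min ÷ 60 = 0.75 L/s.
PIP = Vt/C + R·V̇ + PEEP (constant-flow equation of motion).
Only the baseline term changes: ΔPIP = ΔPEEP = 11 − 5 = 6.0 cmH2O.
Original PIP = 520/65.0 + 10.0×0.75 + 5 = 20.5 cmH2O; new PIP = 20.5 + (6.0) = 26.5 cmH2O.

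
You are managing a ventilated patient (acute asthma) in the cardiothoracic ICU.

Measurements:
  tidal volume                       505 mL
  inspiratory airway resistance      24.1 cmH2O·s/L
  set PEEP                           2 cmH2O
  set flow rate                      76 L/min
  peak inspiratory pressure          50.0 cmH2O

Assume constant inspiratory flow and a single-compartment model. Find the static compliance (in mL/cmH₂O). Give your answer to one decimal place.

28.9

Flow: 76 L/min ÷ 60 = 1.2667 L/s.
Equation of motion (constant flow): PIP = Vt/C + R·V̇ + PEEP.
Vt/C = PIP − R·V̇ − PEEP = 50.0 − 24.1×1.2667 − 2 = 50.0 − 30.527 − 2 = 17.473 cmH2O.
C = Vt / 17.473 = 505 / 17.473 = 28.902 mL/cmH2O.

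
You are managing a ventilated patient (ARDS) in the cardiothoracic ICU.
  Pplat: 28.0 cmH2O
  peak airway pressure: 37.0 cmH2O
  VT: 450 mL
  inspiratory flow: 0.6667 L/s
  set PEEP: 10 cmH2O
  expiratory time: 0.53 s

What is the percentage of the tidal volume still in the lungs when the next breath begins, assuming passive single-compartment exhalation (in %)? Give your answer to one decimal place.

20.8

R = (PIP − Pplat)/V̇ = (37.0 − 28.0) / 0.6667 = 9.0/0.6667 = 13.499 cmH2O·s/L.
C = Vt/(Pplat − PEEP) = 450.0 / (28.0 − 10) = 450.0/18.0 = 25.0 mL/cmH2O.
τ = R × C = 13.499 × 0.025 L/cmH2O = 0.3375 s.
Fraction remaining at end-expiration = e^(−Te/τ) = e^(−0.53/0.3375) = 0.208 → 20.8%.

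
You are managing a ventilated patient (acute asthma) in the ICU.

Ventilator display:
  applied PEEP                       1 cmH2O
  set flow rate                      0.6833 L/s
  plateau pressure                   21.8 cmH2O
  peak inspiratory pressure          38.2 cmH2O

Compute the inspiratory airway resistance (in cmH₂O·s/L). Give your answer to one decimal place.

Raw = (PIP − Pplat) / flow = (38.2 − 21.8) / 0.6833 = 16.4 / 0.6833 = 24.001 cmH2O·s/L.

24.0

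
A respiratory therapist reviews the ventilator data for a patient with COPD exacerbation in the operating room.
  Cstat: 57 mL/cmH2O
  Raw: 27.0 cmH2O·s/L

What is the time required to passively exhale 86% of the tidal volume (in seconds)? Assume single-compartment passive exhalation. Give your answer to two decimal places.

3.03

τ = R × C = 27.0 × 57 mL/cmH2O = 27.0 × 0.057 L/cmH2O = 1.539 s.
Exhaled fraction f = 1 − e^(−t/τ) → t = −τ·ln(1 − f) = −1.539·ln(0.14) = 3.026 s.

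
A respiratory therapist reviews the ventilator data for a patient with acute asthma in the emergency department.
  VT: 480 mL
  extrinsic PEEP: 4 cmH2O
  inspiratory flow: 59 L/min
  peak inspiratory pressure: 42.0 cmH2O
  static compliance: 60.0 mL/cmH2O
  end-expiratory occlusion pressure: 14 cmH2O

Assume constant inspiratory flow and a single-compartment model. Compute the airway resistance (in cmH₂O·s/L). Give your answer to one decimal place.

Flow: 59 L/min ÷ 60 = 0.9833 L/s.
Total PEEP = 14 cmH2O (set 4 + intrinsic 10); this is the baseline alveolar pressure.
Equation of motion (constant flow): PIP = Vt/C + R·V̇ + PEEP.
R·V̇ = PIP − Vt/C − PEEP = 42.0 − 480/60.0 − 14 = 42.0 − 8.0 − 14 = 20.0 cmH2O.
R = 20.0 / 0.9833 = 20.34 cmH2O·s/L.

20.3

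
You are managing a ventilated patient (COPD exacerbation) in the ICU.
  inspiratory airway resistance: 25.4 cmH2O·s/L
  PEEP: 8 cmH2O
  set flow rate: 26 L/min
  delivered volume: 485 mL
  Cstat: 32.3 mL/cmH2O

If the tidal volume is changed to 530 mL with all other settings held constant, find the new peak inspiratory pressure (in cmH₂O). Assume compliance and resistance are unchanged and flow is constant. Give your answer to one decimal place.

Flow: 26 L/min ÷ 60 = 0.4333 L/s.
PIP = Vt/C + R·V̇ + PEEP (constant-flow equation of motion).
Only the elastic term changes: ΔPIP = ΔVt / C = (530 − 485) / 32.3 = 1.393 cmH2O.
Original PIP = 485/32.3 + 25.4×0.4333 + 8 = 34.021 cmH2O; new PIP = 34.021 + (1.393) = 35.414 cmH2O.

35.4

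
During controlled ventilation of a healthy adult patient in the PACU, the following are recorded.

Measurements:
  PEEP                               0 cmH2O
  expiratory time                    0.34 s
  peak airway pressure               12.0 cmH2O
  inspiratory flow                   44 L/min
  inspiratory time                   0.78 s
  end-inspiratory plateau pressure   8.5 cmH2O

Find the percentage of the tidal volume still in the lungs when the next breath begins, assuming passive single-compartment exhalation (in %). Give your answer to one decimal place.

34.7

Flow: 44 L/min ÷ 60 = 0.7333 L/s.
Vt = flow × Ti = 0.7333 L/s × 0.78 s × 1000 mL/L = 571.97 mL.
R = (PIP − Pplat)/V̇ = (12.0 − 8.5) / 0.7333 = 3.5/0.7333 = 4.773 cmH2O·s/L.
C = Vt/(Pplat − PEEP) = 571.97 / (8.5 − 0) = 571.97/8.5 = 67.291 mL/cmH2O.
τ = R × C = 4.773 × 0.06729 L/cmH2O = 0.3212 s.
Fraction remaining at end-expiration = e^(−Te/τ) = e^(−0.34/0.3212) = 0.347 → 34.7%.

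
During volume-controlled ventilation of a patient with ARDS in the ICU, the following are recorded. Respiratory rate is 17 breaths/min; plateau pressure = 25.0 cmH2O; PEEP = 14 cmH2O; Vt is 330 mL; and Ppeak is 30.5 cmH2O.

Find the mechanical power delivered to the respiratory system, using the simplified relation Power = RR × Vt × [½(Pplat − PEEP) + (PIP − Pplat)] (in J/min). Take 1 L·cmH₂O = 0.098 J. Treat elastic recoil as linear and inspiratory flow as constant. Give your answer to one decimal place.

Per-breath work = Vt × [½(Pplat−PEEP) + (PIP−Pplat)] = 0.330 × [0.5×11.0 + 5.5] = 0.330 × 11.0 = 3.63 L·cmH2O.
Power = 17 × 3.63 = 61.71 L·cmH2O/min.
× 0.098 J/(L·cmH2O) → 6.048 J/min.

6.0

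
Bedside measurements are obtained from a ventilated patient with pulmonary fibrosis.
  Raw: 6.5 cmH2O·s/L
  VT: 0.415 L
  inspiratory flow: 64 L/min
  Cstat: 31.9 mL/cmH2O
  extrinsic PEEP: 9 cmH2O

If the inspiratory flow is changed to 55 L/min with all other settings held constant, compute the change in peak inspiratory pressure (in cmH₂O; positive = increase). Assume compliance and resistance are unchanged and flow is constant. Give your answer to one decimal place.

-1.0

Flow: 64 L/min ÷ 60 = 1.0667 L/s.
New flow: 55 L/min ÷ 60 = 0.9167 L/s.
PIP = Vt/C + R·V̇ + PEEP (constant-flow equation of motion).
Only the resistive term changes: ΔPIP = R × ΔV̇ = 6.5 × (0.9167 − 1.0667) = 6.5 × -0.15 = -0.975 cmH2O.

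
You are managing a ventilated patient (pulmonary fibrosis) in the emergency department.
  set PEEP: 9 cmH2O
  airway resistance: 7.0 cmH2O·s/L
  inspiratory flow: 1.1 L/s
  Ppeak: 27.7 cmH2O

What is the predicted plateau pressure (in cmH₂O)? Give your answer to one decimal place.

20.0

Pplat = PIP − Raw × flow = 27.7 − 7.0 × 1.1 = 27.7 − 7.7 = 20.0 cmH2O.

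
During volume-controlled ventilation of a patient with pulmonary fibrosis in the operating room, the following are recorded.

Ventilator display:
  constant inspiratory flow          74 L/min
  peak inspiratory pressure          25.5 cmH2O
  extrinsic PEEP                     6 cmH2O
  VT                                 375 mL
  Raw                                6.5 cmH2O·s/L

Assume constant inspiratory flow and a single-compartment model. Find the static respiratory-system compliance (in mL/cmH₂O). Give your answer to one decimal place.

Flow: 74 L/min ÷ 60 = 1.2333 L/s.
Equation of motion (constant flow): PIP = Vt/C + R·V̇ + PEEP.
Vt/C = PIP − R·V̇ − PEEP = 25.5 − 6.5×1.2333 − 6 = 25.5 − 8.016 − 6 = 11.484 cmH2O.
C = Vt / 11.484 = 375 / 11.484 = 32.654 mL/cmH2O.

32.7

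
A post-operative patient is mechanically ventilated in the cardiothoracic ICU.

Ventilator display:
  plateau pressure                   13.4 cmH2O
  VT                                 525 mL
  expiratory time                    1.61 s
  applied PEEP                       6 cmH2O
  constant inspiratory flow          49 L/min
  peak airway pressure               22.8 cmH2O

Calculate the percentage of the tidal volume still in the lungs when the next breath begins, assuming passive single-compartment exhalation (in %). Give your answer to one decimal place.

13.9

Flow: 49 L/min ÷ 60 = 0.8167 L/s.
R = (PIP − Pplat)/V̇ = (22.8 − 13.4) / 0.8167 = 9.4/0.8167 = 11.51 cmH2O·s/L.
C = Vt/(Pplat − PEEP) = 525.0 / (13.4 − 6) = 525.0/7.4 = 70.946 mL/cmH2O.
τ = R × C = 11.51 × 0.07095 L/cmH2O = 0.8166 s.
Fraction remaining at end-expiration = e^(−Te/τ) = e^(−1.61/0.8166) = 0.1392 → 13.92%.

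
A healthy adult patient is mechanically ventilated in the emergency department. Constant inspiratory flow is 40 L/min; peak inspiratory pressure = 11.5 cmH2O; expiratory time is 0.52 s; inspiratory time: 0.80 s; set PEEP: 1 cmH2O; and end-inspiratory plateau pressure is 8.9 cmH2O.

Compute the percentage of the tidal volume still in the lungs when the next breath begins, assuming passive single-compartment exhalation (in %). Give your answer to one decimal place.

Flow: 40 L/min ÷ 60 = 0.6667 L/s.
Vt = flow × Ti = 0.6667 L/s × 0.80 s × 1000 mL/L = 533.36 mL.
R = (PIP − Pplat)/V̇ = (11.5 − 8.9) / 0.6667 = 2.6/0.6667 = 3.9 cmH2O·s/L.
C = Vt/(Pplat − PEEP) = 533.36 / (8.9 − 1) = 533.36/7.9 = 67.514 mL/cmH2O.
τ = R × C = 3.9 × 0.06751 L/cmH2O = 0.2633 s.
Fraction remaining at end-expiration = e^(−Te/τ) = e^(−0.52/0.2633) = 0.1388 → 13.88%.

13.9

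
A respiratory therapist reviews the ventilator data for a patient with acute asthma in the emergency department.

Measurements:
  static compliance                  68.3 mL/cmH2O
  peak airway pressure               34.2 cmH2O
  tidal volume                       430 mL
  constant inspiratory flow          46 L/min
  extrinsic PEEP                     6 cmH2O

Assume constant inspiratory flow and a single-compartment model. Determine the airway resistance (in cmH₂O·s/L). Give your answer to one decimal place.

28.6

Flow: 46 L/min ÷ 60 = 0.7667 L/s.
Equation of motion (constant flow): PIP = Vt/C + R·V̇ + PEEP.
R·V̇ = PIP − Vt/C − PEEP = 34.2 − 430/68.3 − 6 = 34.2 − 6.296 − 6 = 21.904 cmH2O.
R = 21.904 / 0.7667 = 28.569 cmH2O·s/L.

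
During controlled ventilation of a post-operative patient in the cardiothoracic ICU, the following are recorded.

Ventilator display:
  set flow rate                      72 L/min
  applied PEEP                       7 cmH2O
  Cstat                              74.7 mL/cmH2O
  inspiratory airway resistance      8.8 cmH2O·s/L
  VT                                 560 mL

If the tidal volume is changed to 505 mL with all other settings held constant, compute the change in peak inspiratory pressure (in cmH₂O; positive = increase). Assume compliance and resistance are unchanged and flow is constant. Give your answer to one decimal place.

-0.7

PIP = Vt/C + R·V̇ + PEEP (constant-flow equation of motion).
Only the elastic term changes: ΔPIP = ΔVt / C = (505 − 560) / 74.7 = -0.7363 cmH2O.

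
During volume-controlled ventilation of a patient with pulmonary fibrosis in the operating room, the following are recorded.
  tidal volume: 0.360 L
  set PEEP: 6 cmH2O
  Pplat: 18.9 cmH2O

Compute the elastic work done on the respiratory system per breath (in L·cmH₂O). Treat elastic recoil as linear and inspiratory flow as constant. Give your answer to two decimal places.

2.32

Elastic work ≈ ½ × (Pplat − PEEP) × Vt = 0.5 × (18.9 − 6) × 0.360 L = 0.5 × 12.9 × 0.360 = 2.322 L·cmH2O.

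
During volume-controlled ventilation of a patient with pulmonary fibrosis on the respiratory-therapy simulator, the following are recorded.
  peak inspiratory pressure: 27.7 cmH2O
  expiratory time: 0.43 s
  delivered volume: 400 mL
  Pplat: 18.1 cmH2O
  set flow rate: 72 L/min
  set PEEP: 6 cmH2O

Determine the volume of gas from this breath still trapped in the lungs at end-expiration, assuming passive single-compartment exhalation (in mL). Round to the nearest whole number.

79

Flow: 72 L/min ÷ 60 = 1.2 L/s.
R = (PIP − Pplat)/V̇ = (27.7 − 18.1) / 1.2 = 9.6/1.2 = 8.0 cmH2O·s/L.
C = Vt/(Pplat − PEEP) = 400.0 / (18.1 − 6) = 400.0/12.1 = 33.058 mL/cmH2O.
τ = R × C = 8.0 × 0.03306 L/cmH2O = 0.2645 s.
Fraction remaining = e^(−Te/τ) = e^(−0.43/0.2645) = 0.1968.
Trapped volume = 400.0 × 0.1968 = 78.72 mL.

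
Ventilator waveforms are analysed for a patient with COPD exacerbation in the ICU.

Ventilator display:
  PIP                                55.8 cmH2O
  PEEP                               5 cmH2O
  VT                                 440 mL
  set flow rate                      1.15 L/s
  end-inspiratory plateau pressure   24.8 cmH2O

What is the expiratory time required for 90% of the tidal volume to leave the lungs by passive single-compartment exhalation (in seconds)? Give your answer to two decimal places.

1.38

R = (PIP − Pplat)/V̇ = (55.8 − 24.8) / 1.15 = 31.0/1.15 = 26.957 cmH2O·s/L.
C = Vt/(Pplat − PEEP) = 440.0 / (24.8 − 5) = 440.0/19.8 = 22.222 mL/cmH2O.
τ = R × C = 26.957 × 0.02222 L/cmH2O = 0.599 s.
t = −τ·ln(1 − 0.90) = −0.599·ln(0.1) = 1.379 s.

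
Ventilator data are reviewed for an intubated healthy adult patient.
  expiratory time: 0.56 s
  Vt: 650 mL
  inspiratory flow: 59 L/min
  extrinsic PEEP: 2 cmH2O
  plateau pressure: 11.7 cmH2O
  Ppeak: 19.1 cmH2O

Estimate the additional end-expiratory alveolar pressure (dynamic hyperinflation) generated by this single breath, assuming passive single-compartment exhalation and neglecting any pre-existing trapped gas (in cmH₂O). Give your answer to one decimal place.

Flow: 59 L/min ÷ 60 = 0.9833 L/s.
R = (PIP − Pplat)/V̇ = (19.1 − 11.7) / 0.9833 = 7.4/0.9833 = 7.526 cmH2O·s/L.
C = Vt/(Pplat − PEEP) = 650.0 / (11.7 − 2) = 650.0/9.7 = 67.01 mL/cmH2O.
τ = R × C = 7.526 × 0.06701 L/cmH2O = 0.5043 s.
Fraction remaining = e^(−Te/τ) = e^(−0.56/0.5043) = 0.3294; trapped volume = 650.0 × 0.3294 = 214.11 mL.
Additional alveolar pressure from trapping ≈ V_trapped / C = 214.11 / 67.01 = 3.195 cmH2O.

3.2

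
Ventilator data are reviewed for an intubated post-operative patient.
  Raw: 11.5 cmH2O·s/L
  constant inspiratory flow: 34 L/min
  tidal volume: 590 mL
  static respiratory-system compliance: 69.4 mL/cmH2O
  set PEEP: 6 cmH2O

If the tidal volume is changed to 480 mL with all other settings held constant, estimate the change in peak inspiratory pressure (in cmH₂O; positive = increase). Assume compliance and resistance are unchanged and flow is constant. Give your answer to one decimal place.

PIP = Vt/C + R·V̇ + PEEP (constant-flow equation of motion).
Only the elastic term changes: ΔPIP = ΔVt / C = (480 − 590) / 69.4 = -1.585 cmH2O.

-1.6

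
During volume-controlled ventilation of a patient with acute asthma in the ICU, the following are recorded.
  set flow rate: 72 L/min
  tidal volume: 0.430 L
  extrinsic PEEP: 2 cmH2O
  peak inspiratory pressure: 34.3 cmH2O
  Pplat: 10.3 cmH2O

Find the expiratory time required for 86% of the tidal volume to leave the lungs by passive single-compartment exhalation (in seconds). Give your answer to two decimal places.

2.04

Flow: 72 L/min ÷ 60 = 1.2 L/s.
R = (PIP − Pplat)/V̇ = (34.3 − 10.3) / 1.2 = 24.0/1.2 = 20.0 cmH2O·s/L.
C = Vt/(Pplat − PEEP) = 430.0 / (10.3 − 2) = 430.0/8.3 = 51.807 mL/cmH2O.
τ = R × C = 20.0 × 0.05181 L/cmH2O = 1.036 s.
t = −τ·ln(1 − 0.86) = −1.036·ln(0.14) = 2.037 s.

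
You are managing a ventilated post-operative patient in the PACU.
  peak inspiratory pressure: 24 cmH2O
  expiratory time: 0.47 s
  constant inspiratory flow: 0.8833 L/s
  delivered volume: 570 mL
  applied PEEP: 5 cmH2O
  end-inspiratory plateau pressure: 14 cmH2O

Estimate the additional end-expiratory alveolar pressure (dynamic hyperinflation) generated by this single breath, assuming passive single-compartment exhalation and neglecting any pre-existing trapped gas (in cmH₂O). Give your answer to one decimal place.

R = (PIP − Pplat)/V̇ = (24 − 14) / 0.8833 = 10.0/0.8833 = 11.321 cmH2O·s/L.
C = Vt/(Pplat − PEEP) = 570.0 / (14 − 5) = 570.0/9.0 = 63.333 mL/cmH2O.
τ = R × C = 11.321 × 0.06333 L/cmH2O = 0.717 s.
Fraction remaining = e^(−Te/τ) = e^(−0.47/0.717) = 0.5192; trapped volume = 570.0 × 0.5192 = 295.94 mL.
Additional alveolar pressure from trapping ≈ V_trapped / C = 295.94 / 63.333 = 4.673 cmH2O.

4.7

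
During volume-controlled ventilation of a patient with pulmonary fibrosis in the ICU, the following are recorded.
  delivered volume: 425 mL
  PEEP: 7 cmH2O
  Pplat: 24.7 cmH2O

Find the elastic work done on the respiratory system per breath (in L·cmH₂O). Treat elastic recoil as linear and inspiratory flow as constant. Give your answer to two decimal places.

Elastic work ≈ ½ × (Pplat − PEEP) × Vt = 0.5 × (24.7 − 7) × 0.425 L = 0.5 × 17.7 × 0.425 = 3.761 L·cmH2O.

3.76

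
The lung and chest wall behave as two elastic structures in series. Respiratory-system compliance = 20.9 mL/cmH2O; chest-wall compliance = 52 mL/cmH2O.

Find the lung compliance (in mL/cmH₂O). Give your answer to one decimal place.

34.9

1/CL = 1/Crs − 1/Ccw.
1/CL = 1/20.9 − 1/52 = 0.02862.
CL = 34.941 mL/cmH2O.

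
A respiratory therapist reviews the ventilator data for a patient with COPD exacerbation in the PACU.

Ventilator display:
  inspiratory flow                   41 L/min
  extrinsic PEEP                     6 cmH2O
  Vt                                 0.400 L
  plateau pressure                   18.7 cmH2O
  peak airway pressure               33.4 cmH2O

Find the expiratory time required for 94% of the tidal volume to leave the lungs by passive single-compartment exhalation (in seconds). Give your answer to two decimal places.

1.91

Flow: 41 L/min ÷ 60 = 0.6833 L/s.
R = (PIP − Pplat)/V̇ = (33.4 − 18.7) / 0.6833 = 14.7/0.6833 = 21.513 cmH2O·s/L.
C = Vt/(Pplat − PEEP) = 400.0 / (18.7 − 6) = 400.0/12.7 = 31.496 mL/cmH2O.
τ = R × C = 21.513 × 0.0315 L/cmH2O = 0.6777 s.
t = −τ·ln(1 − 0.94) = −0.6777·ln(0.06) = 1.907 s.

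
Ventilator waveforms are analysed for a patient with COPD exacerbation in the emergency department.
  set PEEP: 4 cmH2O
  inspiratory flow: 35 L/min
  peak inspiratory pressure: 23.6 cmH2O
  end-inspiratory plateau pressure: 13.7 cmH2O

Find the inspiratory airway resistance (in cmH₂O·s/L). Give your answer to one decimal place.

Flow: 35 L/min ÷ 60 = 0.5833 L/s.
Raw = (PIP − Pplat) / flow = (23.6 − 13.7) / 0.5833 = 9.9 / 0.5833 = 16.972 cmH2O·s/L.

17.0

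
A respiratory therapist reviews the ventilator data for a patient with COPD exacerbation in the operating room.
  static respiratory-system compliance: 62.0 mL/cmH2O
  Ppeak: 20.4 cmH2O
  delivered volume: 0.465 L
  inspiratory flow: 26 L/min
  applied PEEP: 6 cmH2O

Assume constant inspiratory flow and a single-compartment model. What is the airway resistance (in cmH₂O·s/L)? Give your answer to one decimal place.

Flow: 26 L/min ÷ 60 = 0.4333 L/s.
Equation of motion (constant flow): PIP = Vt/C + R·V̇ + PEEP.
R·V̇ = PIP − Vt/C − PEEP = 20.4 − 465/62.0 − 6 = 20.4 − 7.5 − 6 = 6.9 cmH2O.
R = 6.9 / 0.4333 = 15.924 cmH2O·s/L.

15.9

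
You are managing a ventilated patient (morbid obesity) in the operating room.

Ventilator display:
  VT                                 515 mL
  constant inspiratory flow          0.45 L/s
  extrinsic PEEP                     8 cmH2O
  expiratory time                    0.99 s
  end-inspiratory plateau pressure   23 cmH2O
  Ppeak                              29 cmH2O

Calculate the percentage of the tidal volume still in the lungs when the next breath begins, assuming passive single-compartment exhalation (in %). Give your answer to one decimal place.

R = (PIP − Pplat)/V̇ = (29 − 23) / 0.45 = 6.0/0.45 = 13.333 cmH2O·s/L.
C = Vt/(Pplat − PEEP) = 515.0 / (23 − 8) = 515.0/15.0 = 34.333 mL/cmH2O.
τ = R × C = 13.333 × 0.03433 L/cmH2O = 0.4577 s.
Fraction remaining at end-expiration = e^(−Te/τ) = e^(−0.99/0.4577) = 0.115 → 11.5%.

11.5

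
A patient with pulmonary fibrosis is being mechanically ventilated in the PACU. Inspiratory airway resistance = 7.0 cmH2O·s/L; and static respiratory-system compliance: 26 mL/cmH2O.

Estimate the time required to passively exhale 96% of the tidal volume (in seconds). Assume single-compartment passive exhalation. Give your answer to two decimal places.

0.59

τ = R × C = 7.0 × 26 mL/cmH2O = 7.0 × 0.026 L/cmH2O = 0.182 s.
Exhaled fraction f = 1 − e^(−t/τ) → t = −τ·ln(1 − f) = −0.182·ln(0.04) = 0.5858 s.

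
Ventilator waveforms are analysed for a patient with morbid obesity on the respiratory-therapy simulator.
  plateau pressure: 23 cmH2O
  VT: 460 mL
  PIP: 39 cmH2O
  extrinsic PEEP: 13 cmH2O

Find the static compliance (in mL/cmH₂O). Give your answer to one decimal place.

46.0

Cstat = Vt / (Pplat − PEEP) = 460 / (23 − 13) = 460 / 10.0 = 46.0 mL/cmH2O.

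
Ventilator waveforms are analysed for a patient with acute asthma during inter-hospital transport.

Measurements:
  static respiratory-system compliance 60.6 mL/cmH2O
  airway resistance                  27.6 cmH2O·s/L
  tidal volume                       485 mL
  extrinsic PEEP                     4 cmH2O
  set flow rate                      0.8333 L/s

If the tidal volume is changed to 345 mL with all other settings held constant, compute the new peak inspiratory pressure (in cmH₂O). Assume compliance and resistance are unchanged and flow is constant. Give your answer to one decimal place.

32.7

PIP = Vt/C + R·V̇ + PEEP (constant-flow equation of motion).
Only the elastic term changes: ΔPIP = ΔVt / C = (345 − 485) / 60.6 = -2.31 cmH2O.
Original PIP = 485/60.6 + 27.6×0.8333 + 4 = 35.002 cmH2O; new PIP = 35.002 + (-2.31) = 32.692 cmH2O.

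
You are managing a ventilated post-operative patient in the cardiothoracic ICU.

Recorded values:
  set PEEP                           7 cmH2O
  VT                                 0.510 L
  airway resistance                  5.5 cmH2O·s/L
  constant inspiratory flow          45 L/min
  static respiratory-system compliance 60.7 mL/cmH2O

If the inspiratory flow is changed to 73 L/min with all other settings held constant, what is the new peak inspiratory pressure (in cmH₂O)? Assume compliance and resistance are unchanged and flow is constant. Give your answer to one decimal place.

22.1

Flow: 45 L/min ÷ 60 = 0.75 L/s.
New flow: 73 L/min ÷ 60 = 1.2167 L/s.
PIP = Vt/C + R·V̇ + PEEP (constant-flow equation of motion).
Only the resistive term changes: ΔPIP = R × ΔV̇ = 5.5 × (1.2167 − 0.75) = 5.5 × 0.4667 = 2.567 cmH2O.
Original PIP = 510/60.7 + 5.5×0.75 + 7 = 19.527 cmH2O; new PIP = 19.527 + (2.567) = 22.094 cmH2O.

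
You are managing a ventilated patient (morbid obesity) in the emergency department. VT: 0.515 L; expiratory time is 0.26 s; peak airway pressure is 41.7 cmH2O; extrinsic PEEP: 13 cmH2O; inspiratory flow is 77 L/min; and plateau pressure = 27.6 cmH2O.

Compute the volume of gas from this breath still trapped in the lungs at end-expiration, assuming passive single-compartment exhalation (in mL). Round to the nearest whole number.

Flow: 77 L/min ÷ 60 = 1.2833 L/s.
R = (PIP − Pplat)/V̇ = (41.7 − 27.6) / 1.2833 = 14.1/1.2833 = 10.987 cmH2O·s/L.
C = Vt/(Pplat − PEEP) = 515.0 / (27.6 − 13) = 515.0/14.6 = 35.274 mL/cmH2O.
τ = R × C = 10.987 × 0.03527 L/cmH2O = 0.3875 s.
Fraction remaining = e^(−Te/τ) = e^(−0.26/0.3875) = 0.5112.
Trapped volume = 515.0 × 0.5112 = 263.27 mL.

263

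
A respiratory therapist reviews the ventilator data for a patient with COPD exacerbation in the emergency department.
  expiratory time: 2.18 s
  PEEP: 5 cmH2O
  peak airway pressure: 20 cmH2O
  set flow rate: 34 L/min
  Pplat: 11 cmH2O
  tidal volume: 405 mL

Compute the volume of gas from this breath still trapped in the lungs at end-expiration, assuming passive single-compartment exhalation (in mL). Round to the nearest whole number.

53

Flow: 34 L/min ÷ 60 = 0.5667 L/s.
R = (PIP − Pplat)/V̇ = (20 − 11) / 0.5667 = 9.0/0.5667 = 15.881 cmH2O·s/L.
C = Vt/(Pplat − PEEP) = 405.0 / (11 − 5) = 405.0/6.0 = 67.5 mL/cmH2O.
τ = R × C = 15.881 × 0.0675 L/cmH2O = 1.072 s.
Fraction remaining = e^(−Te/τ) = e^(−2.18/1.072) = 0.1309.
Trapped volume = 405.0 × 0.1309 = 53.015 mL.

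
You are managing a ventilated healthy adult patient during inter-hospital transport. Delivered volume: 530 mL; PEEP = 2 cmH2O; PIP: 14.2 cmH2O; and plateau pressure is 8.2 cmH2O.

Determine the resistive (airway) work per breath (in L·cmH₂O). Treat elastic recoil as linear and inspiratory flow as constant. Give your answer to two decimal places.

3.18

With constant inspiratory flow the resistive pressure is constant at PIP − Pplat = 14.2 − 8.2 = 6.0 cmH2O, so resistive work = 6.0 × 0.530 = 3.18 L·cmH2O.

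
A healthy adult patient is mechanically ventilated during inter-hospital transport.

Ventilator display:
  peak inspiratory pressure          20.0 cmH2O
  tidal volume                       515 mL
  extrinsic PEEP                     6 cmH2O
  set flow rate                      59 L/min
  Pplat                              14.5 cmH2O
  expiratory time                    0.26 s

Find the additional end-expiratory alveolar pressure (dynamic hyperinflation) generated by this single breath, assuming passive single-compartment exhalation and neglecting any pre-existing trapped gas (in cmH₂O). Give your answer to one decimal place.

Flow: 59 L/min ÷ 60 = 0.9833 L/s.
R = (PIP − Pplat)/V̇ = (20.0 − 14.5) / 0.9833 = 5.5/0.9833 = 5.593 cmH2O·s/L.
C = Vt/(Pplat − PEEP) = 515.0 / (14.5 − 6) = 515.0/8.5 = 60.588 mL/cmH2O.
τ = R × C = 5.593 × 0.06059 L/cmH2O = 0.3389 s.
Fraction remaining = e^(−Te/τ) = e^(−0.26/0.3389) = 0.4643; trapped volume = 515.0 × 0.4643 = 239.11 mL.
Additional alveolar pressure from trapping ≈ V_trapped / C = 239.11 / 60.588 = 3.946 cmH2O.

3.9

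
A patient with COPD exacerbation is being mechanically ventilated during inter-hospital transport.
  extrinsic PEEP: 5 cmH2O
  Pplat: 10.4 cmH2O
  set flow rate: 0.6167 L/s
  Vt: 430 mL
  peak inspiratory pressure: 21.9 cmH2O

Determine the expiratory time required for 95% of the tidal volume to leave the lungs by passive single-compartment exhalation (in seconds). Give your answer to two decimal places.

R = (PIP − Pplat)/V̇ = (21.9 − 10.4) / 0.6167 = 11.5/0.6167 = 18.648 cmH2O·s/L.
C = Vt/(Pplat − PEEP) = 430.0 / (10.4 − 5) = 430.0/5.4 = 79.63 mL/cmH2O.
τ = R × C = 18.648 × 0.07963 L/cmH2O = 1.485 s.
t = −τ·ln(1 − 0.95) = −1.485·ln(0.05) = 4.449 s.

4.45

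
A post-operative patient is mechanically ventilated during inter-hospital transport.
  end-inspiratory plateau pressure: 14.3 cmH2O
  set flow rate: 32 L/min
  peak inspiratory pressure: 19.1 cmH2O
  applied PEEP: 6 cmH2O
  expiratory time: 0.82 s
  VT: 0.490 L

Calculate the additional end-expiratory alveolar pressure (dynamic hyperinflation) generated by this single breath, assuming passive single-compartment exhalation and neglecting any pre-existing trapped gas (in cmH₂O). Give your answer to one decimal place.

1.8

Flow: 32 L/min ÷ 60 = 0.5333 L/s.
R = (PIP − Pplat)/V̇ = (19.1 − 14.3) / 0.5333 = 4.8/0.5333 = 9.001 cmH2O·s/L.
C = Vt/(Pplat − PEEP) = 490.0 / (14.3 − 6) = 490.0/8.3 = 59.036 mL/cmH2O.
τ = R × C = 9.001 × 0.05904 L/cmH2O = 0.5314 s.
Fraction remaining = e^(−Te/τ) = e^(−0.82/0.5314) = 0.2137; trapped volume = 490.0 × 0.2137 = 104.71 mL.
Additional alveolar pressure from trapping ≈ V_trapped / C = 104.71 / 59.036 = 1.774 cmH2O.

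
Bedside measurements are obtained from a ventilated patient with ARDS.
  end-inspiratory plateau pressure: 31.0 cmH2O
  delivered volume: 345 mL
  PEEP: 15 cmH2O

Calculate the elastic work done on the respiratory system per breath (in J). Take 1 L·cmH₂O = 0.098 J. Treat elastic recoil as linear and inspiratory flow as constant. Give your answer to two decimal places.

0.27

Elastic work ≈ ½ × (Pplat − PEEP) × Vt = 0.5 × (31.0 − 15) × 0.345 L = 0.5 × 16.0 × 0.345 = 2.76 L·cmH2O.
× 0.098 J/(L·cmH2O) → 0.2705 J.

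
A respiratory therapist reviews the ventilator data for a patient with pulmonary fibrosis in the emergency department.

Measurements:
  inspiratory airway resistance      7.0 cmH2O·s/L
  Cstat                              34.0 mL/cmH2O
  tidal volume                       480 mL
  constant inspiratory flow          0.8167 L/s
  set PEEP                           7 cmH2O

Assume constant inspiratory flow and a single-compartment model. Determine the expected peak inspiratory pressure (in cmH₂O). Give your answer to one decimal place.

Equation of motion (constant flow): PIP = Vt/C + R·V̇ + PEEP.
PIP = 480/34.0 + 7.0×0.8167 + 7 = 14.118 + 5.717 + 7 = 26.835 cmH2O.

26.8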